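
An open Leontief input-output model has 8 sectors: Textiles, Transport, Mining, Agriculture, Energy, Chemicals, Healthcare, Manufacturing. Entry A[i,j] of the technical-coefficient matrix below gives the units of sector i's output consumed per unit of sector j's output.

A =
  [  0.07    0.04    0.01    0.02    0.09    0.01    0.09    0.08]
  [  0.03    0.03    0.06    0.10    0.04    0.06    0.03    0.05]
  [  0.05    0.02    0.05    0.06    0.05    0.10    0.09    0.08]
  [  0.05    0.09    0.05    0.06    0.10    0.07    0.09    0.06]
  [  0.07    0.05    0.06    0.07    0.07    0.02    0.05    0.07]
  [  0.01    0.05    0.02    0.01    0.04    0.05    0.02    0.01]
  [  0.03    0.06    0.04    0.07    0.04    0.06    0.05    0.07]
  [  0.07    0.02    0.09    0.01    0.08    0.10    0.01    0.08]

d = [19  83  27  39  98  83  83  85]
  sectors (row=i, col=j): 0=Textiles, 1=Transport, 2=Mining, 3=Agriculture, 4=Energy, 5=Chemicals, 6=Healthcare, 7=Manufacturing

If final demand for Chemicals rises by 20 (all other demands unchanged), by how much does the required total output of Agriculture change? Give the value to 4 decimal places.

2.5374

Form M = I − A:
  [  0.93   -0.04   -0.01   -0.02   -0.09   -0.01   -0.09   -0.08]
  [ -0.03    0.97   -0.06   -0.10   -0.04   -0.06   -0.03   -0.05]
  [ -0.05   -0.02    0.95   -0.06   -0.05   -0.10   -0.09   -0.08]
  [ -0.05   -0.09   -0.05    0.94   -0.10   -0.07   -0.09   -0.06]
  [ -0.07   -0.05   -0.06   -0.07    0.93   -0.02   -0.05   -0.07]
  [ -0.01   -0.05   -0.02   -0.01   -0.04    0.95   -0.02   -0.01]
  [ -0.03   -0.06   -0.04   -0.07   -0.04   -0.06    0.95   -0.07]
  [ -0.07   -0.02   -0.09   -0.01   -0.08   -0.10   -0.01    0.92]
Leontief inverse L = M⁻¹:
  [  1.1077    0.0719    0.0464    0.0557    0.1374    0.0496    0.1265    0.1285]
  [  0.0635    1.0640    0.0943    0.1343    0.0869    0.1037    0.0690    0.0933]
  [  0.0895    0.0594    1.0904    0.0985    0.1040    0.1512    0.1330    0.1319]
  [  0.0966    0.1352    0.0984    1.1117    0.1619    0.1269    0.1405    0.1212]
  [  0.1120    0.0870    0.1008    0.1110    1.1249    0.0682    0.0954    0.1241]
  [  0.0251    0.0656    0.0366    0.0288    0.0605    1.0697    0.0367    0.0298]
  [  0.0642    0.0935    0.0765    0.1059    0.0869    0.1050    1.0869    0.1147]
  [  0.1086    0.0516    0.1269    0.0428    0.1296    0.1455    0.0498    1.1283]
Total output x = L · d:
  x_0 = 1.1077·19 + 0.0719·83 + 0.0464·27 + 0.0557·39 + 0.1374·98 + 0.0496·83 + 0.1265·83 + 0.1285·85 = 69.4477
  x_1 = 0.0635·19 + 1.0640·83 + 0.0943·27 + 0.1343·39 + 0.0869·98 + 0.1037·83 + 0.0690·83 + 0.0933·85 = 128.0782
  x_2 = 0.0895·19 + 0.0594·83 + 1.0904·27 + 0.0985·39 + 0.1040·98 + 0.1512·83 + 0.1330·83 + 0.1319·85 = 84.9104
  x_3 = 0.0966·19 + 0.1352·83 + 0.0984·27 + 1.1117·39 + 0.1619·98 + 0.1269·83 + 0.1405·83 + 0.1212·85 = 107.4387
  x_4 = 0.1120·19 + 0.0870·83 + 0.1008·27 + 0.1110·39 + 1.1249·98 + 0.0682·83 + 0.0954·83 + 0.1241·85 = 150.7567
  x_5 = 0.0251·19 + 0.0656·83 + 0.0366·27 + 0.0288·39 + 0.0605·98 + 1.0697·83 + 0.0367·83 + 0.0298·85 = 108.3276
  x_6 = 0.0642·19 + 0.0935·83 + 0.0765·27 + 0.1059·39 + 0.0869·98 + 0.1050·83 + 1.0869·83 + 0.1147·85 = 132.3717
  x_7 = 0.1086·19 + 0.0516·83 + 0.1269·27 + 0.0428·39 + 0.1296·98 + 0.1455·83 + 0.0498·83 + 1.1283·85 = 136.2568
Δx_3 = L[3,5] · Δd_5 = 0.1269 · 20 = 2.5374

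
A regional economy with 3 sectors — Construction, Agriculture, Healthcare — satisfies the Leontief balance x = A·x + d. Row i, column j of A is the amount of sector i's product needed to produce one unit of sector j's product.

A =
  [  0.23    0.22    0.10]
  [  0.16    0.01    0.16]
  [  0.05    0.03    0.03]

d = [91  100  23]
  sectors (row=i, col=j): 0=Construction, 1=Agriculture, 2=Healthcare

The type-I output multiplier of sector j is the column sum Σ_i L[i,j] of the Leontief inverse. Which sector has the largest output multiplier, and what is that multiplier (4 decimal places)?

Construction (1.6892)

Form M = I − A:
  [  0.77   -0.22   -0.10]
  [ -0.16    0.99   -0.16]
  [ -0.05   -0.03    0.97]
Leontief inverse L = M⁻¹:
  [  1.3760    0.3116    0.1933]
  [  0.2350    1.0684    0.2005]
  [  0.0782    0.0491    1.0471]
Total output x = L · d:
  x_0 = 1.3760·91 + 0.3116·100 + 0.1933·23 = 160.8251
  x_1 = 0.2350·91 + 1.0684·100 + 0.2005·23 = 132.8379
  x_2 = 0.0782·91 + 0.0491·100 + 1.0471·23 = 36.1097
Output multipliers (column sums of L):
  Construction: 1.6892
  Agriculture: 1.4291
  Healthcare: 1.4408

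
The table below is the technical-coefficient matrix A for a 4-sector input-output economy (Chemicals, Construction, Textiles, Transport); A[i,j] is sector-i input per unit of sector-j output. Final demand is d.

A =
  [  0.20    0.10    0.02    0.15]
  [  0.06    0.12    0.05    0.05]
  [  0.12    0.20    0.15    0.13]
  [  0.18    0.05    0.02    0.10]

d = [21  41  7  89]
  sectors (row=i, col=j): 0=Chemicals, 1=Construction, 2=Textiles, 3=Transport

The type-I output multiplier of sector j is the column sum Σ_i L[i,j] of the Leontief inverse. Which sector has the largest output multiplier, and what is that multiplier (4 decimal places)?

Chemicals (1.9788)

Form M = I − A:
  [  0.80   -0.10   -0.02   -0.15]
  [ -0.06    0.88   -0.05   -0.05]
  [ -0.12   -0.20    0.85   -0.13]
  [ -0.18   -0.05   -0.02    0.90]
Leontief inverse L = M⁻¹:
  [  1.3235    0.1745    0.0470    0.2371]
  [  0.1206    1.1724    0.0741    0.0959]
  [  0.2576    0.3169    1.2067    0.2348]
  [  0.2771    0.1071    0.0403    1.1691]
Total output x = L · d:
  x_0 = 1.3235·21 + 0.1745·41 + 0.0470·7 + 0.2371·89 = 56.3769
  x_1 = 0.1206·21 + 1.1724·41 + 0.0741·7 + 0.0959·89 = 59.6557
  x_2 = 0.2576·21 + 0.3169·41 + 1.2067·7 + 0.2348·89 = 47.7488
  x_3 = 0.2771·21 + 0.1071·41 + 0.0403·7 + 1.1691·89 = 114.5396
Output multipliers (column sums of L):
  Chemicals: 1.9788
  Construction: 1.7708
  Textiles: 1.3681
  Transport: 1.7369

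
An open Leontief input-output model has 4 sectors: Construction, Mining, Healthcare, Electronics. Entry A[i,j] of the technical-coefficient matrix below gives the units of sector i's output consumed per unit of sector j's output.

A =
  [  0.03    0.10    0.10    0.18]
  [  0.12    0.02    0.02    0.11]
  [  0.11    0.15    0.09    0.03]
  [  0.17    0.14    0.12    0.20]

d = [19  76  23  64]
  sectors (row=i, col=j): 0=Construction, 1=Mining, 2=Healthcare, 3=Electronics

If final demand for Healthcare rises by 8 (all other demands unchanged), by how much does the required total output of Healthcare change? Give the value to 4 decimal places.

Form M = I − A:
  [  0.97   -0.10   -0.10   -0.18]
  [ -0.12    0.98   -0.02   -0.11]
  [ -0.11   -0.15    0.91   -0.03]
  [ -0.17   -0.14   -0.12    0.80]
Leontief inverse L = M⁻¹:
  [  1.1215    0.1801    0.1646    0.2833]
  [  0.1740    1.0756    0.0678    0.1896]
  [  0.1740    0.2076    1.1371    0.1103]
  [  0.2949    0.2576    0.2174    1.3599]
Total output x = L · d:
  x_0 = 1.1215·19 + 0.1801·76 + 0.1646·23 + 0.2833·64 = 56.9104
  x_1 = 0.1740·19 + 1.0756·76 + 0.0678·23 + 0.1896·64 = 98.7440
  x_2 = 0.1740·19 + 0.2076·76 + 1.1371·23 + 0.1103·64 = 52.2948
  x_3 = 0.2949·19 + 0.2576·76 + 0.2174·23 + 1.3599·64 = 117.2179
Δx_2 = L[2,2] · Δd_2 = 1.1371 · 8 = 9.0970

9.0970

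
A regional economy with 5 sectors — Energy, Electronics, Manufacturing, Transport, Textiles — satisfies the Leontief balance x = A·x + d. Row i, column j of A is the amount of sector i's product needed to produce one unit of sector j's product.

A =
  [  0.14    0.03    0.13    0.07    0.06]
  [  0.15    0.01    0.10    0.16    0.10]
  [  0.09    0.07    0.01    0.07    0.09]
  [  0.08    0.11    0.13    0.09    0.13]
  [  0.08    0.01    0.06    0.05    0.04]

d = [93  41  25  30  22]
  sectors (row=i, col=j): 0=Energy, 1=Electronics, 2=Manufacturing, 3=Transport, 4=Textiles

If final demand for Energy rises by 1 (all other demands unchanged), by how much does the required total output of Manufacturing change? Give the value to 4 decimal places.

Form M = I − A:
  [  0.86   -0.03   -0.13   -0.07   -0.06]
  [ -0.15    0.99   -0.10   -0.16   -0.10]
  [ -0.09   -0.07    0.99   -0.07   -0.09]
  [ -0.08   -0.11   -0.13    0.91   -0.13]
  [ -0.08   -0.01   -0.06   -0.05    0.96]
Leontief inverse L = M⁻¹:
  [  1.2168    0.0655    0.1901    0.1262    0.1178]
  [  0.2403    1.0570    0.1787    0.2276    0.1727]
  [  0.1511    0.0941    1.0630    0.1174    0.1348]
  [  0.1751    0.1513    0.2037    1.1658    0.2037]
  [  0.1225    0.0302    0.0948    0.0809    1.0723]
Total output x = L · d:
  x_0 = 1.2168·93 + 0.0655·41 + 0.1901·25 + 0.1262·30 + 0.1178·22 = 126.9814
  x_1 = 0.2403·93 + 1.0570·41 + 0.1787·25 + 0.2276·30 + 0.1727·22 = 80.7804
  x_2 = 0.1511·93 + 0.0941·41 + 1.0630·25 + 0.1174·30 + 0.1348·22 = 50.9769
  x_3 = 0.1751·93 + 0.1513·41 + 0.2037·25 + 1.1658·30 + 0.2037·22 = 67.0369
  x_4 = 0.1225·93 + 0.0302·41 + 0.0948·25 + 0.0809·30 + 1.0723·22 = 41.0175
Δx_2 = L[2,0] · Δd_0 = 0.1511 · 1 = 0.1511

0.1511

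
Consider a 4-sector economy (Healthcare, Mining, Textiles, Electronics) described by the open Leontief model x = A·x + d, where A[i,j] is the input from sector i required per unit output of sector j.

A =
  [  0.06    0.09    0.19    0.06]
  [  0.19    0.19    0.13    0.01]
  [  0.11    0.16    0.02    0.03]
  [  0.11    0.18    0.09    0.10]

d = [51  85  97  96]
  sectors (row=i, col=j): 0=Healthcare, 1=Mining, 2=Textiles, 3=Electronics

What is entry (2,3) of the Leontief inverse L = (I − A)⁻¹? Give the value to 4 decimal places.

Form M = I − A:
  [  0.94   -0.09   -0.19   -0.06]
  [ -0.19    0.81   -0.13   -0.01]
  [ -0.11   -0.16    0.98   -0.03]
  [ -0.11   -0.18   -0.09    0.90]
Leontief inverse L = M⁻¹:
  [  1.1438    0.1970    0.2559    0.0870]
  [  0.3005    1.3244    0.2379    0.0427]
  [  0.1841    0.2479    1.0937    0.0515]
  [  0.2183    0.3138    0.1882    1.1354]
Total output x = L · d:
  x_0 = 1.1438·51 + 0.1970·85 + 0.2559·97 + 0.0870·96 = 108.2399
  x_1 = 0.3005·51 + 1.3244·85 + 0.2379·97 + 0.0427·96 = 155.0756
  x_2 = 0.1841·51 + 0.2479·85 + 1.0937·97 + 0.0515·96 = 141.5003
  x_3 = 0.2183·51 + 0.3138·85 + 0.1882·97 + 1.1354·96 = 165.0611

L[2,3] = 0.0515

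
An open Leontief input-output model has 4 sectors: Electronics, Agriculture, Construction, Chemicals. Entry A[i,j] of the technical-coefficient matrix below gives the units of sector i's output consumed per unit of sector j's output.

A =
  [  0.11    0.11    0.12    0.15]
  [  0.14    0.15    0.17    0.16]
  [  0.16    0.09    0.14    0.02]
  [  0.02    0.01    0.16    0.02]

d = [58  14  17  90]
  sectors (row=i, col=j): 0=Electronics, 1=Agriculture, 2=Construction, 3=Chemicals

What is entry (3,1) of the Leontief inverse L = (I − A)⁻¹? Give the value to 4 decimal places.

L[3,1] = 0.0436

Form M = I − A:
  [  0.89   -0.11   -0.12   -0.15]
  [ -0.14    0.85   -0.17   -0.16]
  [ -0.16   -0.09    0.86   -0.02]
  [ -0.02   -0.01   -0.16    0.98]
Leontief inverse L = M⁻¹:
  [  1.2015    0.1840    0.2447    0.2189]
  [  0.2613    1.2481    0.3298    0.2505]
  [  0.2525    0.1659    1.2478    0.0912]
  [  0.0684    0.0436    0.2121    1.0423]
Total output x = L · d:
  x_0 = 1.2015·58 + 0.1840·14 + 0.2447·17 + 0.2189·90 = 96.1239
  x_1 = 0.2613·58 + 1.2481·14 + 0.3298·17 + 0.2505·90 = 60.7778
  x_2 = 0.2525·58 + 0.1659·14 + 1.2478·17 + 0.0912·90 = 46.3833
  x_3 = 0.0684·58 + 0.0436·14 + 0.2121·17 + 1.0423·90 = 101.9914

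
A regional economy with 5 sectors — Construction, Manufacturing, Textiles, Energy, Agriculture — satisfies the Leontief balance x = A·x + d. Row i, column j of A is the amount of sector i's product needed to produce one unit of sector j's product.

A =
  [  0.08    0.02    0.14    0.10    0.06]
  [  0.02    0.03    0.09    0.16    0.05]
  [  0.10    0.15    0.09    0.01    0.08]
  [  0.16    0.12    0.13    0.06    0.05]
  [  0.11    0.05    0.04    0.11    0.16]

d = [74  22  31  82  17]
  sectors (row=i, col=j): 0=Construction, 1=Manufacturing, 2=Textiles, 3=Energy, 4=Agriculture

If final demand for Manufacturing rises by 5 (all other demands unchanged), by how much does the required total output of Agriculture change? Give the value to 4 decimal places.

0.5464

Form M = I − A:
  [  0.92   -0.02   -0.14   -0.10   -0.06]
  [ -0.02    0.97   -0.09   -0.16   -0.05]
  [ -0.10   -0.15    0.91   -0.01   -0.08]
  [ -0.16   -0.12   -0.13    0.94   -0.05]
  [ -0.11   -0.05   -0.04   -0.11    0.84]
Leontief inverse L = M⁻¹:
  [  1.1522    0.0814    0.2122    0.1523    0.1164]
  [  0.0884    1.0875    0.1551    0.2076    0.0982]
  [  0.1610    0.1999    1.1609    0.0797    0.1387]
  [  0.2400    0.1861    0.2229    1.1371    0.1171]
  [  0.1952    0.1093    0.1215    0.1850    1.2335]
Total output x = L · d:
  x_0 = 1.1522·74 + 0.0814·22 + 0.2122·31 + 0.1523·82 + 0.1164·17 = 108.1006
  x_1 = 0.0884·74 + 1.0875·22 + 0.1551·31 + 0.2076·82 + 0.0982·17 = 53.9673
  x_2 = 0.1610·74 + 0.1999·22 + 1.1609·31 + 0.0797·82 + 0.1387·17 = 61.1933
  x_3 = 0.2400·74 + 0.1861·22 + 0.2229·31 + 1.1371·82 + 0.1171·17 = 124.0056
  x_4 = 0.1952·74 + 0.1093·22 + 0.1215·31 + 0.1850·82 + 1.2335·17 = 56.7593
Δx_4 = L[4,1] · Δd_1 = 0.1093 · 5 = 0.5464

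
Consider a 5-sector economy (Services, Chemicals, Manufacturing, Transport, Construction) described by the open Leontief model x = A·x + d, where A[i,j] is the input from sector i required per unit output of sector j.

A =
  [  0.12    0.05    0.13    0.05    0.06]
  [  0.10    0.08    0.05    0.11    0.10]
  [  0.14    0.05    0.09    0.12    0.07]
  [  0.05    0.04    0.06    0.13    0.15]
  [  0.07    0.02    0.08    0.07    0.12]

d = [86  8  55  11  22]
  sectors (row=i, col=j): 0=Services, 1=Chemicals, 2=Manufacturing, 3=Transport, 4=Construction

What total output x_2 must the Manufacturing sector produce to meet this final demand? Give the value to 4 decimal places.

88.7180

Form M = I − A:
  [  0.88   -0.05   -0.13   -0.05   -0.06]
  [ -0.10    0.92   -0.05   -0.11   -0.10]
  [ -0.14   -0.05    0.91   -0.12   -0.07]
  [ -0.05   -0.04   -0.06    0.87   -0.15]
  [ -0.07   -0.02   -0.08   -0.07    0.88]
Leontief inverse L = M⁻¹:
  [  1.1932    0.0832    0.1938    0.1160    0.1260]
  [  0.1689    1.1140    0.1129    0.1804    0.1778]
  [  0.2176    0.0867    1.1609    0.1957    0.1504]
  [  0.1133    0.0698    0.1193    1.1997    0.2296]
  [  0.1276    0.0454    0.1330    0.1265    1.1824]
Total output x = L · d:
  x_0 = 1.1932·86 + 0.0832·8 + 0.1938·55 + 0.1160·11 + 0.1260·22 = 117.9883
  x_1 = 0.1689·86 + 1.1140·8 + 0.1129·55 + 0.1804·11 + 0.1778·22 = 35.5466
  x_2 = 0.2176·86 + 0.0867·8 + 1.1609·55 + 0.1957·11 + 0.1504·22 = 88.7180
  x_3 = 0.1133·86 + 0.0698·8 + 0.1193·55 + 1.1997·11 + 0.2296·22 = 35.1174
  x_4 = 0.1276·86 + 0.0454·8 + 0.1330·55 + 0.1265·11 + 1.1824·22 = 46.0520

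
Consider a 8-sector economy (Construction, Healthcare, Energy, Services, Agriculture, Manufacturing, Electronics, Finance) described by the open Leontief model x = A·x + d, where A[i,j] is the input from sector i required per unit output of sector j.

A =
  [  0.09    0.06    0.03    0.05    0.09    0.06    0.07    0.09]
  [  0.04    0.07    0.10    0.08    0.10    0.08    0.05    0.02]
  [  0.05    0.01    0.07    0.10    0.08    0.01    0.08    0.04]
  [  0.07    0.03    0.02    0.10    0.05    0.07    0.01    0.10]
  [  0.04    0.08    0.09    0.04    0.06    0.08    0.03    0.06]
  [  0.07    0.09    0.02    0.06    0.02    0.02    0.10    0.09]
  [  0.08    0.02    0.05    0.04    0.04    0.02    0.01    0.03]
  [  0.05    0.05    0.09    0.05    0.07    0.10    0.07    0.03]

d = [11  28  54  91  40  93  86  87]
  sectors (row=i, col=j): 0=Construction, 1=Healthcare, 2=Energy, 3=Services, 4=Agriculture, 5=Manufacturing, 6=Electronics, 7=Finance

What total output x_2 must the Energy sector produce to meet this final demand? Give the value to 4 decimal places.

Form M = I − A:
  [  0.91   -0.06   -0.03   -0.05   -0.09   -0.06   -0.07   -0.09]
  [ -0.04    0.93   -0.10   -0.08   -0.10   -0.08   -0.05   -0.02]
  [ -0.05   -0.01    0.93   -0.10   -0.08   -0.01   -0.08   -0.04]
  [ -0.07   -0.03   -0.02    0.90   -0.05   -0.07   -0.01   -0.10]
  [ -0.04   -0.08   -0.09   -0.04    0.94   -0.08   -0.03   -0.06]
  [ -0.07   -0.09   -0.02   -0.06   -0.02    0.98   -0.10   -0.09]
  [ -0.08   -0.02   -0.05   -0.04   -0.04   -0.02    0.99   -0.03]
  [ -0.05   -0.05   -0.09   -0.05   -0.07   -0.10   -0.07    0.97]
Leontief inverse L = M⁻¹:
  [  1.1526    0.1145    0.0905    0.1129    0.1551    0.1193    0.1230    0.1491]
  [  0.1003    1.1217    0.1589    0.1481    0.1635    0.1335    0.1022    0.0799]
  [  0.1002    0.0472    1.1155    0.1533    0.1305    0.0544    0.1169    0.0888]
  [  0.1234    0.0763    0.0677    1.1561    0.1037    0.1224    0.0562    0.1545]
  [  0.0936    0.1273    0.1450    0.1007    1.1185    0.1291    0.0806    0.1113]
  [  0.1247    0.1334    0.0724    0.1157    0.0776    1.0712    0.1429    0.1378]
  [  0.1148    0.0482    0.0813    0.0764    0.0773    0.0514    1.0401    0.0646]
  [  0.1081    0.0984    0.1436    0.1120    0.1282    0.1479    0.1210    1.0858]
Total output x = L · d:
  x_0 = 1.1526·11 + 0.1145·28 + 0.0905·54 + 0.1129·91 + 0.1551·40 + 0.1193·93 + 0.1230·86 + 0.1491·87 = 71.9032
  x_1 = 0.1003·11 + 1.1217·28 + 0.1589·54 + 0.1481·91 + 0.1635·40 + 0.1335·93 + 0.1022·86 + 0.0799·87 = 89.2604
  x_2 = 0.1002·11 + 0.0472·28 + 1.1155·54 + 0.1533·91 + 0.1305·40 + 0.0544·93 + 0.1169·86 + 0.0888·87 = 104.6684
  x_3 = 0.1234·11 + 0.0763·28 + 0.0677·54 + 1.1561·91 + 0.1037·40 + 0.1224·93 + 0.0562·86 + 0.1545·87 = 146.1595
  x_4 = 0.0936·11 + 0.1273·28 + 0.1450·54 + 0.1007·91 + 1.1185·40 + 0.1291·93 + 0.0806·86 + 0.1113·87 = 94.9498
  x_5 = 0.1247·11 + 0.1334·28 + 0.0724·54 + 0.1157·91 + 0.0776·40 + 1.0712·93 + 0.1429·86 + 0.1378·87 = 146.5557
  x_6 = 0.1148·11 + 0.0482·28 + 0.0813·54 + 0.0764·91 + 0.0773·40 + 0.0514·93 + 1.0401·86 + 0.0646·87 = 116.8844
  x_7 = 0.1081·11 + 0.0984·28 + 0.1436·54 + 0.1120·91 + 0.1282·40 + 0.1479·93 + 0.1210·86 + 1.0858·87 = 145.6395

104.6684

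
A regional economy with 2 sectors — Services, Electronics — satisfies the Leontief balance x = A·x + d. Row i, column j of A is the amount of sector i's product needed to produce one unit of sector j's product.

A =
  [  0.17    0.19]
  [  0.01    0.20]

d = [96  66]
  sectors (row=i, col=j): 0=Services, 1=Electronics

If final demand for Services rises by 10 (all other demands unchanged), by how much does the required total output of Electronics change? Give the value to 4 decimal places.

0.1510

Form M = I − A:
  [  0.83   -0.19]
  [ -0.01    0.80]
Leontief inverse L = M⁻¹:
  [  1.2083    0.2870]
  [  0.0151    1.2536]
Total output x = L · d:
  x_0 = 1.2083·96 + 0.2870·66 = 134.9343
  x_1 = 0.0151·96 + 1.2536·66 = 84.1867
Δx_1 = L[1,0] · Δd_0 = 0.0151 · 10 = 0.1510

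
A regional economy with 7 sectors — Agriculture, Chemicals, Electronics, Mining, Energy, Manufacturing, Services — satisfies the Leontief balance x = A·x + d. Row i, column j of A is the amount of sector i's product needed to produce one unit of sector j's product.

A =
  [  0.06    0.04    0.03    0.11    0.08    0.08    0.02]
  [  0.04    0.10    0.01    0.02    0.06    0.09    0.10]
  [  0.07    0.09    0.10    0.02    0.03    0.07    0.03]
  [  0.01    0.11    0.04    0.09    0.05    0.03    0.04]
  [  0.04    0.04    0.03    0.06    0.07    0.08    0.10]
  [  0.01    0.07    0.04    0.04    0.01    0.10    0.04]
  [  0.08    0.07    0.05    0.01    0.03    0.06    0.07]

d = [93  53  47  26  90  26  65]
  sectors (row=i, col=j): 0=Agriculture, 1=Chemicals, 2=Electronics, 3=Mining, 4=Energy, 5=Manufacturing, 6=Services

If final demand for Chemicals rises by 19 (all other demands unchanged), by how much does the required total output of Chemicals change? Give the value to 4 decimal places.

Form M = I − A:
  [  0.94   -0.04   -0.03   -0.11   -0.08   -0.08   -0.02]
  [ -0.04    0.90   -0.01   -0.02   -0.06   -0.09   -0.10]
  [ -0.07   -0.09    0.90   -0.02   -0.03   -0.07   -0.03]
  [ -0.01   -0.11   -0.04    0.91   -0.05   -0.03   -0.04]
  [ -0.04   -0.04   -0.03   -0.06    0.93   -0.08   -0.10]
  [ -0.01   -0.07   -0.04   -0.04   -0.01    0.90   -0.04]
  [ -0.08   -0.07   -0.05   -0.01   -0.03   -0.06    0.93]
Leontief inverse L = M⁻¹:
  [  1.0847    0.0916    0.0565    0.1481    0.1123    0.1288    0.0590]
  [  0.0696    1.1499    0.0346    0.0483    0.0901    0.1431    0.1442]
  [  0.1003    0.1410    1.1295    0.0501    0.0604    0.1224    0.0677]
  [  0.0343    0.1598    0.0629    1.1172    0.0787    0.0735    0.0796]
  [  0.0692    0.0899    0.0576    0.0914    1.0997    0.1298    0.1408]
  [  0.0290    0.1099    0.0603    0.0600    0.0292    1.1386    0.0691]
  [  0.1084    0.1137    0.0746    0.0379    0.0579    0.1069    1.1047]
Total output x = L · d:
  x_0 = 1.0847·93 + 0.0916·53 + 0.0565·47 + 0.1481·26 + 0.1123·90 + 0.1288·26 + 0.0590·65 = 129.5209
  x_1 = 0.0696·93 + 1.1499·53 + 0.0346·47 + 0.0483·26 + 0.0901·90 + 0.1431·26 + 0.1442·65 = 91.5044
  x_2 = 0.1003·93 + 0.1410·53 + 1.1295·47 + 0.0501·26 + 0.0604·90 + 0.1224·26 + 0.0677·65 = 84.1987
  x_3 = 0.0343·93 + 0.1598·53 + 0.0629·47 + 1.1172·26 + 0.0787·90 + 0.0735·26 + 0.0796·65 = 57.8278
  x_4 = 0.0692·93 + 0.0899·53 + 0.0576·47 + 0.0914·26 + 1.0997·90 + 0.1298·26 + 0.1408·65 = 127.7928
  x_5 = 0.0290·93 + 0.1099·53 + 0.0603·47 + 0.0600·26 + 0.0292·90 + 1.1386·26 + 0.0691·65 = 49.6392
  x_6 = 0.1084·93 + 0.1137·53 + 0.0746·47 + 0.0379·26 + 0.0579·90 + 0.1069·26 + 1.1047·65 = 100.3950
Δx_1 = L[1,1] · Δd_1 = 1.1499 · 19 = 21.8484

21.8484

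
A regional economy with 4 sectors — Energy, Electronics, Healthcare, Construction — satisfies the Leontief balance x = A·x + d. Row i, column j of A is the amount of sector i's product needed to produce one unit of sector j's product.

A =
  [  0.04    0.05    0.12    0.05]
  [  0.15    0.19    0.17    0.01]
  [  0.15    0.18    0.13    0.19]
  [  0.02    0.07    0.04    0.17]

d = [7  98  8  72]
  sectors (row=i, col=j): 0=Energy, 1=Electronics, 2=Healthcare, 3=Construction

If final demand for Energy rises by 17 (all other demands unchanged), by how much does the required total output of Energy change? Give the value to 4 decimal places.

18.5278

Form M = I − A:
  [  0.96   -0.05   -0.12   -0.05]
  [ -0.15    0.81   -0.17   -0.01]
  [ -0.15   -0.18    0.87   -0.19]
  [ -0.02   -0.07   -0.04    0.83]
Leontief inverse L = M⁻¹:
  [  1.0899    0.1161    0.1780    0.1078]
  [  0.2559    1.3254    0.2989    0.0998]
  [  0.2540    0.3227    1.2617    0.3080]
  [  0.0601    0.1301    0.0903    1.2307]
Total output x = L · d:
  x_0 = 1.0899·7 + 0.1161·98 + 0.1780·8 + 0.1078·72 = 28.1961
  x_1 = 0.2559·7 + 1.3254·98 + 0.2989·8 + 0.0998·72 = 141.2569
  x_2 = 0.2540·7 + 0.3227·98 + 1.2617·8 + 0.3080·72 = 65.6684
  x_3 = 0.0601·7 + 0.1301·98 + 0.0903·8 + 1.2307·72 = 102.5044
Δx_0 = L[0,0] · Δd_0 = 1.0899 · 17 = 18.5278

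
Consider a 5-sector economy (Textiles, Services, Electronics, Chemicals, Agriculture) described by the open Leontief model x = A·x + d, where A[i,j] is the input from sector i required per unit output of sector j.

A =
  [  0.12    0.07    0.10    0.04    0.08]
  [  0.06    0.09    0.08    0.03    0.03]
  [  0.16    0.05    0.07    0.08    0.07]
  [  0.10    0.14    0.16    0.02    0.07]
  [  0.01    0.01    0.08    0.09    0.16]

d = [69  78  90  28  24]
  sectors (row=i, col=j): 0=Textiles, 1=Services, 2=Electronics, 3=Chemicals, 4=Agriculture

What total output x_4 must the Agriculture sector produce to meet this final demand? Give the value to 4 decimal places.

Form M = I − A:
  [  0.88   -0.07   -0.10   -0.04   -0.08]
  [ -0.06    0.91   -0.08   -0.03   -0.03]
  [ -0.16   -0.05    0.93   -0.08   -0.07]
  [ -0.10   -0.14   -0.16    0.98   -0.07]
  [ -0.01   -0.01   -0.08   -0.09    0.84]
Leontief inverse L = M⁻¹:
  [  1.1840    0.1134    0.1622    0.0776    0.1368]
  [  0.1059    1.1229    0.1230    0.0547    0.0650]
  [  0.2289    0.0997    1.1398    0.1174    0.1301]
  [  0.1773    0.1915    0.2300    1.0644    0.1316]
  [  0.0561    0.0447    0.1366    0.1268    1.2194]
Total output x = L · d:
  x_0 = 1.1840·69 + 0.1134·78 + 0.1622·90 + 0.0776·28 + 0.1368·24 = 110.5924
  x_1 = 0.1059·69 + 1.1229·78 + 0.1230·90 + 0.0547·28 + 0.0650·24 = 109.0547
  x_2 = 0.2289·69 + 0.0997·78 + 1.1398·90 + 0.1174·28 + 0.1301·24 = 132.5663
  x_3 = 0.1773·69 + 0.1915·78 + 0.2300·90 + 1.0644·28 + 0.1316·24 = 80.8271
  x_4 = 0.0561·69 + 0.0447·78 + 0.1366·90 + 0.1268·28 + 1.2194·24 = 52.4717

52.4717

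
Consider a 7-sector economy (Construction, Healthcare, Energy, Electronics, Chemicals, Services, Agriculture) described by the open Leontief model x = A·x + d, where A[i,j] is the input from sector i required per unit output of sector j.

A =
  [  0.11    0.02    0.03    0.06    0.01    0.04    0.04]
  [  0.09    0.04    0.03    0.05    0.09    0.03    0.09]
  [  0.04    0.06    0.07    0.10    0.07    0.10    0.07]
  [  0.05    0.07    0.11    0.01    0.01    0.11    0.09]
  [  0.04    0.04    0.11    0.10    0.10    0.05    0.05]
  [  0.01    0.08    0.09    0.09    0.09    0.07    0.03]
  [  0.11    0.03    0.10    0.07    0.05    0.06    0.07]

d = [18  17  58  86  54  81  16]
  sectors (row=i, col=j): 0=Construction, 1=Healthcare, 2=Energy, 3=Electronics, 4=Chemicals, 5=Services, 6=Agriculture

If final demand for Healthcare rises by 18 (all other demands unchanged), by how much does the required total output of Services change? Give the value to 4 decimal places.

Form M = I − A:
  [  0.89   -0.02   -0.03   -0.06   -0.01   -0.04   -0.04]
  [ -0.09    0.96   -0.03   -0.05   -0.09   -0.03   -0.09]
  [ -0.04   -0.06    0.93   -0.10   -0.07   -0.10   -0.07]
  [ -0.05   -0.07   -0.11    0.99   -0.01   -0.11   -0.09]
  [ -0.04   -0.04   -0.11   -0.10    0.90   -0.05   -0.05]
  [ -0.01   -0.08   -0.09   -0.09   -0.09    0.93   -0.03]
  [ -0.11   -0.03   -0.10   -0.07   -0.05   -0.06    0.93]
Leontief inverse L = M⁻¹:
  [  1.1480    0.0452    0.0690    0.0944    0.0353    0.0760    0.0724]
  [  0.1420    1.0739    0.0892    0.1020    0.1324    0.0783    0.1363]
  [  0.0952    0.1086    1.1461    0.1639    0.1266    0.1653    0.1289]
  [  0.1011    0.1117    0.1719    1.0704    0.0619    0.1654    0.1403]
  [  0.0927    0.0864    0.1843    0.1633    1.1544    0.1149    0.1078]
  [  0.0579    0.1249    0.1592    0.1493    0.1449    1.1299    0.0852]
  [  0.1669    0.0728    0.1674    0.1311    0.0981    0.1208    1.1239]
Total output x = L · d:
  x_0 = 1.1480·18 + 0.0452·17 + 0.0690·58 + 0.0944·86 + 0.0353·54 + 0.0760·81 + 0.0724·16 = 42.7721
  x_1 = 0.1420·18 + 1.0739·17 + 0.0892·58 + 0.1020·86 + 0.1324·54 + 0.0783·81 + 0.1363·16 = 50.4326
  x_2 = 0.0952·18 + 0.1086·17 + 1.1461·58 + 0.1639·86 + 0.1266·54 + 0.1653·81 + 0.1289·16 = 106.4216
  x_3 = 0.1011·18 + 0.1117·17 + 0.1719·58 + 1.0704·86 + 0.0619·54 + 0.1654·81 + 0.1403·16 = 124.7350
  x_4 = 0.0927·18 + 0.0864·17 + 0.1843·58 + 0.1633·86 + 1.1544·54 + 0.1149·81 + 0.1078·16 = 101.2442
  x_5 = 0.0579·18 + 0.1249·17 + 0.1592·58 + 0.1493·86 + 0.1449·54 + 1.1299·81 + 0.0852·16 = 125.9431
  x_6 = 0.1669·18 + 0.0728·17 + 0.1674·58 + 0.1311·86 + 0.0981·54 + 0.1208·81 + 1.1239·16 = 58.2907
Δx_5 = L[5,1] · Δd_1 = 0.1249 · 18 = 2.2481

2.2481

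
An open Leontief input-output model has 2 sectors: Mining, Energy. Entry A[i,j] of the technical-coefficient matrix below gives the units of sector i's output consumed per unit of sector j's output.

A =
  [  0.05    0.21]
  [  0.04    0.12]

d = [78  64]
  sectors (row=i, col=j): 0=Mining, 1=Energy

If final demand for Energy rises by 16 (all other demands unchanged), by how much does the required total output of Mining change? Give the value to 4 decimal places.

Form M = I − A:
  [  0.95   -0.21]
  [ -0.04    0.88]
Leontief inverse L = M⁻¹:
  [  1.0633    0.2537]
  [  0.0483    1.1479]
Total output x = L · d:
  x_0 = 1.0633·78 + 0.2537·64 = 99.1783
  x_1 = 0.0483·78 + 1.1479·64 = 77.2354
Δx_0 = L[0,1] · Δd_1 = 0.2537 · 16 = 4.0599

4.0599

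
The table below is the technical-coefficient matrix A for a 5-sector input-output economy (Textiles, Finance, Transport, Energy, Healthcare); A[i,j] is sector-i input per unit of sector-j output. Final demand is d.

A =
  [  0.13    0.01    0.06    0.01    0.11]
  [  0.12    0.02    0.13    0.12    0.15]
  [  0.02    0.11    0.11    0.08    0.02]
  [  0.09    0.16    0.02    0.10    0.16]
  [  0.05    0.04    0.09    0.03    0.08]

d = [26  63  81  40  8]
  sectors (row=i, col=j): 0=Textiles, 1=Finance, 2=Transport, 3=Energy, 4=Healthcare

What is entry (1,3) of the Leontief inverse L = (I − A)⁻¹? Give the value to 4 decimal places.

Form M = I − A:
  [  0.87   -0.01   -0.06   -0.01   -0.11]
  [ -0.12    0.98   -0.13   -0.12   -0.15]
  [ -0.02   -0.11    0.89   -0.08   -0.02]
  [ -0.09   -0.16   -0.02    0.90   -0.16]
  [ -0.05   -0.04   -0.09   -0.03    0.92]
Leontief inverse L = M⁻¹:
  [  1.1686    0.0346    0.1000    0.0316    0.1530]
  [  0.1849    1.0820    0.1979    0.1717    0.2327]
  [  0.0659    0.1552    1.1617    0.1274    0.0806]
  [  0.1660    0.2119    0.0942    1.1582    0.2579]
  [  0.0834    0.0710    0.1308    0.0594    1.1217]
Total output x = L · d:
  x_0 = 1.1686·26 + 0.0346·63 + 0.1000·81 + 0.0316·40 + 0.1530·8 = 43.1472
  x_1 = 0.1849·26 + 1.0820·63 + 0.1979·81 + 0.1717·40 + 0.2327·8 = 97.7351
  x_2 = 0.0659·26 + 0.1552·63 + 1.1617·81 + 0.1274·40 + 0.0806·8 = 111.3266
  x_3 = 0.1660·26 + 0.2119·63 + 0.0942·81 + 1.1582·40 + 0.2579·8 = 73.6897
  x_4 = 0.0834·26 + 0.0710·63 + 0.1308·81 + 0.0594·40 + 1.1217·8 = 28.5835

L[1,3] = 0.1717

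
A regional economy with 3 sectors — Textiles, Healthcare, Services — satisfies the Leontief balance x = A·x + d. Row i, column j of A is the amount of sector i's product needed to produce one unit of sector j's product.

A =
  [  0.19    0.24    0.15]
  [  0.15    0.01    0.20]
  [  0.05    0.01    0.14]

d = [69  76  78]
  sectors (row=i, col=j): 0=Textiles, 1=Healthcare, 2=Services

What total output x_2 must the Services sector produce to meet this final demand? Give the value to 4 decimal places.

100.1335

Form M = I − A:
  [  0.81   -0.24   -0.15]
  [ -0.15    0.99   -0.20]
  [ -0.05   -0.01    0.86]
Leontief inverse L = M⁻¹:
  [  1.3128    0.3213    0.3037]
  [  0.2148    1.0651    0.2852]
  [  0.0788    0.0311    1.1838]
Total output x = L · d:
  x_0 = 1.3128·69 + 0.3213·76 + 0.3037·78 = 138.6947
  x_1 = 0.2148·69 + 1.0651·76 + 0.2852·78 = 118.0110
  x_2 = 0.0788·69 + 0.0311·76 + 1.1838·78 = 100.1335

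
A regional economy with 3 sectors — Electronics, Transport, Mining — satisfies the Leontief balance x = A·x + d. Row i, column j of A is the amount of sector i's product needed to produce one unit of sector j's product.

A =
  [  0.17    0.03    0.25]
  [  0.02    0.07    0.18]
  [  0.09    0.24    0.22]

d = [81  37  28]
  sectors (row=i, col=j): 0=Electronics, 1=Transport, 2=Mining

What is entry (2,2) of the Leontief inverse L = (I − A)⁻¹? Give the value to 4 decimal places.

L[2,2] = 1.4201

Form M = I − A:
  [  0.83   -0.03   -0.25]
  [ -0.02    0.93   -0.18]
  [ -0.09   -0.24    0.78]
Leontief inverse L = M⁻¹:
  [  1.2560    0.1535    0.4380]
  [  0.0585    1.1505    0.2843]
  [  0.1629    0.3717    1.4201]
Total output x = L · d:
  x_0 = 1.2560·81 + 0.1535·37 + 0.4380·28 = 119.6825
  x_1 = 0.0585·81 + 1.1505·37 + 0.2843·28 = 55.2710
  x_2 = 0.1629·81 + 0.3717·37 + 1.4201·28 = 66.7134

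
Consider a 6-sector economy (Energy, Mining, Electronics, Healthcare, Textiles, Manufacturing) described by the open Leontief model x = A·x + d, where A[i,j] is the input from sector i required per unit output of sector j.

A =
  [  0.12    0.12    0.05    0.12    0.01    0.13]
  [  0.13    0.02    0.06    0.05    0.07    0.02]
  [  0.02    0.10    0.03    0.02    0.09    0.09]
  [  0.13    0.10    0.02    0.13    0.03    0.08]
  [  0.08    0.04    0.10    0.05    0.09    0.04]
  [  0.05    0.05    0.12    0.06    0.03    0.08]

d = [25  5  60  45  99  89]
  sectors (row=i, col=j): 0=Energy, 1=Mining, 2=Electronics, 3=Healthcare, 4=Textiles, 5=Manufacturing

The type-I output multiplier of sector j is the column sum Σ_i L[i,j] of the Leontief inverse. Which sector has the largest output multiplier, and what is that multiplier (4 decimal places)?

Form M = I − A:
  [  0.88   -0.12   -0.05   -0.12   -0.01   -0.13]
  [ -0.13    0.98   -0.06   -0.05   -0.07   -0.02]
  [ -0.02   -0.10    0.97   -0.02   -0.09   -0.09]
  [ -0.13   -0.10   -0.02    0.87   -0.03   -0.08]
  [ -0.08   -0.04   -0.10   -0.05    0.91   -0.04]
  [ -0.05   -0.05   -0.12   -0.06   -0.03    0.92]
Leontief inverse L = M⁻¹:
  [  1.2130    0.1925    0.1094    0.1981    0.0523    0.2058]
  [  0.1885    1.0715    0.0973    0.1006    0.0998    0.0725]
  [  0.0716    0.1358    1.0728    0.0583    0.1235    0.1285]
  [  0.2190    0.1675    0.0719    1.2051    0.0670    0.1493]
  [  0.1394    0.0926    0.1428    0.0991    1.1280    0.0933]
  [  0.1043    0.1003    0.1605    0.1057    0.0655    1.1316]
Total output x = L · d:
  x_0 = 1.2130·25 + 0.1925·5 + 0.1094·60 + 0.1981·45 + 0.0523·99 + 0.2058·89 = 70.2530
  x_1 = 0.1885·25 + 1.0715·5 + 0.0973·60 + 0.1006·45 + 0.0998·99 + 0.0725·89 = 36.7754
  x_2 = 0.0716·25 + 0.1358·5 + 1.0728·60 + 0.0583·45 + 0.1235·99 + 0.1285·89 = 93.1206
  x_3 = 0.2190·25 + 0.1675·5 + 0.0719·60 + 1.2051·45 + 0.0670·99 + 0.1493·89 = 84.7785
  x_4 = 0.1394·25 + 0.0926·5 + 0.1428·60 + 0.0991·45 + 1.1280·99 + 0.0933·89 = 136.9562
  x_5 = 0.1043·25 + 0.1003·5 + 0.1605·60 + 0.1057·45 + 0.0655·99 + 1.1316·89 = 124.6971
Output multipliers (column sums of L):
  Energy: 1.9358
  Mining: 1.7602
  Electronics: 1.6547
  Healthcare: 1.7668
  Textiles: 1.5362
  Manufacturing: 1.7811

Energy (1.9358)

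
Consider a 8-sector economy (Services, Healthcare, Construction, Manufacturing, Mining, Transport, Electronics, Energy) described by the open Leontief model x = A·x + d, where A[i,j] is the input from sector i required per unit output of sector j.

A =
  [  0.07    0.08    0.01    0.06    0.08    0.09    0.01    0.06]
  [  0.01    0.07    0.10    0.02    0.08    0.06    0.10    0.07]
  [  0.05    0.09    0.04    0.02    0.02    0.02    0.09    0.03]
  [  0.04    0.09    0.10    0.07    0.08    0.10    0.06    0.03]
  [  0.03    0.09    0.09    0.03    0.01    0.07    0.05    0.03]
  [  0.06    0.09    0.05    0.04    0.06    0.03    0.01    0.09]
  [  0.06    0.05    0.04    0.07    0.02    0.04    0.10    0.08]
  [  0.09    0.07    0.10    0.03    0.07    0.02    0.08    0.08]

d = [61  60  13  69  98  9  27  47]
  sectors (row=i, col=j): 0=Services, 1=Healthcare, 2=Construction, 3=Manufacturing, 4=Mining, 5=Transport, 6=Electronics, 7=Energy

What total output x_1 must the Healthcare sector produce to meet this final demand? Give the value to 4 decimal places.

101.4892

Form M = I − A:
  [  0.93   -0.08   -0.01   -0.06   -0.08   -0.09   -0.01   -0.06]
  [ -0.01    0.93   -0.10   -0.02   -0.08   -0.06   -0.10   -0.07]
  [ -0.05   -0.09    0.96   -0.02   -0.02   -0.02   -0.09   -0.03]
  [ -0.04   -0.09   -0.10    0.93   -0.08   -0.10   -0.06   -0.03]
  [ -0.03   -0.09   -0.09   -0.03    0.99   -0.07   -0.05   -0.03]
  [ -0.06   -0.09   -0.05   -0.04   -0.06    0.97   -0.01   -0.09]
  [ -0.06   -0.05   -0.04   -0.07   -0.02   -0.04    0.90   -0.08]
  [ -0.09   -0.07   -0.10   -0.03   -0.07   -0.02   -0.08    0.92]
Leontief inverse L = M⁻¹:
  [  1.1126    0.1492    0.0705    0.0948    0.1286    0.1378    0.0610    0.1123]
  [  0.0571    1.1418    0.1625    0.0568    0.1233    0.1035    0.1668    0.1264]
  [  0.0831    0.1402    1.0835    0.0485    0.0551    0.0549    0.1382    0.0722]
  [  0.0902    0.1734    0.1702    1.1120    0.1330    0.1540    0.1287    0.0915]
  [  0.0660    0.1475    0.1380    0.0588    1.0486    0.1055    0.1010    0.0752]
  [  0.1004    0.1535    0.1071    0.0708    0.1044    1.0722    0.0636    0.1379]
  [  0.1066    0.1163    0.0975    0.1089    0.0668    0.0857    1.1588    0.1339]
  [  0.1416    0.1470    0.1639    0.0706    0.1202    0.0711    0.1477    1.1387]
Total output x = L · d:
  x_0 = 1.1126·61 + 0.1492·60 + 0.0705·13 + 0.0948·69 + 0.1286·98 + 0.1378·9 + 0.0610·27 + 0.1123·47 = 105.0378
  x_1 = 0.0571·61 + 1.1418·60 + 0.1625·13 + 0.0568·69 + 0.1233·98 + 0.1035·9 + 0.1668·27 + 0.1264·47 = 101.4892
  x_2 = 0.0831·61 + 0.1402·60 + 1.0835·13 + 0.0485·69 + 0.0551·98 + 0.0549·9 + 0.1382·27 + 0.0722·47 = 43.9277
  x_3 = 0.0902·61 + 0.1734·60 + 0.1702·13 + 1.1120·69 + 0.1330·98 + 0.1540·9 + 0.1287·27 + 0.0915·47 = 117.0486
  x_4 = 0.0660·61 + 0.1475·60 + 0.1380·13 + 0.0588·69 + 1.0486·98 + 0.1055·9 + 0.1010·27 + 0.0752·47 = 128.7052
  x_5 = 0.1004·61 + 0.1535·60 + 0.1071·13 + 0.0708·69 + 0.1044·98 + 1.0722·9 + 0.0636·27 + 0.1379·47 = 49.6943
  x_6 = 0.1066·61 + 0.1163·60 + 0.0975·13 + 0.1089·69 + 0.0668·98 + 0.0857·9 + 1.1588·27 + 0.1339·47 = 67.1558
  x_7 = 0.1416·61 + 0.1470·60 + 0.1639·13 + 0.0706·69 + 0.1202·98 + 0.0711·9 + 0.1477·27 + 1.1387·47 = 94.3887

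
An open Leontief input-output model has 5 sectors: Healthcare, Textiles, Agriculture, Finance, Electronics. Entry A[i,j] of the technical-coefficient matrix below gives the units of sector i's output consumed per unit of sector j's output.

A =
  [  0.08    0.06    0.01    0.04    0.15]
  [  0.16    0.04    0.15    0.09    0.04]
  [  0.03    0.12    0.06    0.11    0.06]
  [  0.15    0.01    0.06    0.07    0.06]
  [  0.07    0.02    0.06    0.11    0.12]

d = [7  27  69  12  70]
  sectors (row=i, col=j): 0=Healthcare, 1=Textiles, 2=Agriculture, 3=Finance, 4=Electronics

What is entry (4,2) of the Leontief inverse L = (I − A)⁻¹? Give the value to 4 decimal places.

L[4,2] = 0.0941

Form M = I − A:
  [  0.92   -0.06   -0.01   -0.04   -0.15]
  [ -0.16    0.96   -0.15   -0.09   -0.04]
  [ -0.03   -0.12    0.94   -0.11   -0.06]
  [ -0.15   -0.01   -0.06    0.93   -0.06]
  [ -0.07   -0.02   -0.06   -0.11    0.88]
Leontief inverse L = M⁻¹:
  [  1.1322    0.0814    0.0436    0.0860    0.2055]
  [  0.2278    1.0838    0.1921    0.1506    0.1115]
  [  0.0966    0.1483    1.1059    0.1623    0.1097]
  [  0.1995    0.0373    0.0865    1.1116    0.1174]
  [  0.1268    0.0459    0.0941    0.1603    1.1774]
Total output x = L · d:
  x_0 = 1.1322·7 + 0.0814·27 + 0.0436·69 + 0.0860·12 + 0.2055·70 = 28.5544
  x_1 = 0.2278·7 + 1.0838·27 + 0.1921·69 + 0.1506·12 + 0.1115·70 = 53.7209
  x_2 = 0.0966·7 + 0.1483·27 + 1.1059·69 + 0.1623·12 + 0.1097·70 = 90.6093
  x_3 = 0.1995·7 + 0.0373·27 + 0.0865·69 + 1.1116·12 + 0.1174·70 = 29.9294
  x_4 = 0.1268·7 + 0.0459·27 + 0.0941·69 + 0.1603·12 + 1.1774·70 = 92.9568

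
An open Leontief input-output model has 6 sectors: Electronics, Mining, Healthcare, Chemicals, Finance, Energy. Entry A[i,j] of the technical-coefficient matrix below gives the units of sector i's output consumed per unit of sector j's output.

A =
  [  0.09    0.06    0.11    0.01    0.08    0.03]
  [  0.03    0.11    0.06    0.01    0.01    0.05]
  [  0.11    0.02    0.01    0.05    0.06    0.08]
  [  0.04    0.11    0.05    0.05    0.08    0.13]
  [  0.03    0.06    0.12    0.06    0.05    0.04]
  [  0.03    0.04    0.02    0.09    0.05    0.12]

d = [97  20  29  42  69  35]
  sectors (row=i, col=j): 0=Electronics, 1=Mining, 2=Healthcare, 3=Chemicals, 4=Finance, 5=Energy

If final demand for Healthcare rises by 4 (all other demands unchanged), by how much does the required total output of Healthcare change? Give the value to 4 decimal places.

Form M = I − A:
  [  0.91   -0.06   -0.11   -0.01   -0.08   -0.03]
  [ -0.03    0.89   -0.06   -0.01   -0.01   -0.05]
  [ -0.11   -0.02    0.99   -0.05   -0.06   -0.08]
  [ -0.04   -0.11   -0.05    0.95   -0.08   -0.13]
  [ -0.03   -0.06   -0.12   -0.06    0.95   -0.04]
  [ -0.03   -0.04   -0.02   -0.09   -0.05    0.88]
Leontief inverse L = M⁻¹:
  [  1.1272    0.0941    0.1476    0.0340    0.1116    0.0673]
  [  0.0520    1.1376    0.0810    0.0260    0.0278    0.0789]
  [  0.1383    0.0534    1.0458    0.0740    0.0907    0.1179]
  [  0.0736    0.1571    0.0901    1.0846    0.1146    0.1851]
  [  0.0633    0.0947    0.1497    0.0856    1.0800    0.0829]
  [  0.0551    0.0776    0.0502    0.1198    0.0802    1.1686]
Total output x = L · d:
  x_0 = 1.1272·97 + 0.0941·20 + 0.1476·29 + 0.0340·42 + 0.1116·69 + 0.0673·35 = 126.9911
  x_1 = 0.0520·97 + 1.1376·20 + 0.0810·29 + 0.0260·42 + 0.0278·69 + 0.0789·35 = 35.9110
  x_2 = 0.1383·97 + 0.0534·20 + 1.0458·29 + 0.0740·42 + 0.0907·69 + 0.1179·35 = 58.3007
  x_3 = 0.0736·97 + 0.1571·20 + 0.0901·29 + 1.0846·42 + 0.1146·69 + 0.1851·35 = 72.8339
  x_4 = 0.0633·97 + 0.0947·20 + 0.1497·29 + 0.0856·42 + 1.0800·69 + 0.0829·35 = 93.3927
  x_5 = 0.0551·97 + 0.0776·20 + 0.0502·29 + 0.1198·42 + 0.0802·69 + 1.1686·35 = 59.8146
Δx_2 = L[2,2] · Δd_2 = 1.0458 · 4 = 4.1832

4.1832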